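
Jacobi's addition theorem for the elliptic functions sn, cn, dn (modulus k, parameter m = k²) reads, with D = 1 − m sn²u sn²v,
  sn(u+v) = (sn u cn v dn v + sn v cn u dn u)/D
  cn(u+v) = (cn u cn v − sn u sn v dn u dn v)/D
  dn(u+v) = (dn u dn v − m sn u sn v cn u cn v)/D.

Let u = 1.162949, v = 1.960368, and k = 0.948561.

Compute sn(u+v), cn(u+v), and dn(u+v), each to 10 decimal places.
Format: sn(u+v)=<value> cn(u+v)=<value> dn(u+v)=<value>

sn u = 0.8330077484786734, cn u = 0.5532613225000382, dn u = 0.6129023473904224
sn v = 0.9787639371211093, cn v = 0.2049906226908566, dn v = 0.37153912175258
m = k² = 0.899767970721
D = 1 − m·sn²u·sn²v = 0.40188522574791
sn(u+v) = (sn u·cn v·dn v + sn v·cn u·dn u)/D = 0.3953376831342482/0.40188522574791 = 0.9837079290449733
cn(u+v) = (cn u·cn v − sn u·sn v·dn u·dn v)/D = -0.07224853609931071/0.40188522574791 = -0.1797740535618245
dn(u+v) = (dn u·dn v − m·sn u·sn v·cn u·cn v)/D = 0.1445174855585952/0.40188522574791 = 0.3595989011281705

sn(u+v)=0.9837079290 cn(u+v)=-0.1797740536 dn(u+v)=0.3595989011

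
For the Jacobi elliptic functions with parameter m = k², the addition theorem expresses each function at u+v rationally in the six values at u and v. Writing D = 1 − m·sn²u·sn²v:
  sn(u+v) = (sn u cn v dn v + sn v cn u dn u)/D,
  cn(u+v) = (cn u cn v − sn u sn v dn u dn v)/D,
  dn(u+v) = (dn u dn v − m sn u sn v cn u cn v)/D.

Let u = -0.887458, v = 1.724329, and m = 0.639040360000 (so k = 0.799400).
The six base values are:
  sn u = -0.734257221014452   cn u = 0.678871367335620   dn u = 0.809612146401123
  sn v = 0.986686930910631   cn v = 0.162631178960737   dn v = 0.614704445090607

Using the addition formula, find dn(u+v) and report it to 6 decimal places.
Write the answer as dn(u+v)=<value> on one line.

dn(u+v)=0.825760

m = k² = 0.63904036
D = 1 − m·sn²u·sn²v = 0.664584218906748
dn(u+v) = (dn u·dn v − m·sn u·sn v·cn u·cn v)/D = 0.5487870471371335/0.664584218906748 = 0.8257599737169463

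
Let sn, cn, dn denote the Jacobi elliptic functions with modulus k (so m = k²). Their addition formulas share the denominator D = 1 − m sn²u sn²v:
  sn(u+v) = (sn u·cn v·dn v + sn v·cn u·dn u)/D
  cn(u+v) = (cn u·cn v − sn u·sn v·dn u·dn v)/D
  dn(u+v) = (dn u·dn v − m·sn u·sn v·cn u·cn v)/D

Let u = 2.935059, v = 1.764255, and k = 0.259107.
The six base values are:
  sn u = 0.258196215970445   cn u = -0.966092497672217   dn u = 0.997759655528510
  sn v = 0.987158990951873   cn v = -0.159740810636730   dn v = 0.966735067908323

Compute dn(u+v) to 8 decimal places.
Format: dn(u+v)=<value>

dn(u+v)=0.96614228

m = k² = 0.067136437449
D = 1 − m·sn²u·sn²v = 0.995638536433192
dn(u+v) = (dn u·dn v − m·sn u·sn v·cn u·cn v)/D = 0.9619284826825674/0.995638536433192 = 0.9661422770241612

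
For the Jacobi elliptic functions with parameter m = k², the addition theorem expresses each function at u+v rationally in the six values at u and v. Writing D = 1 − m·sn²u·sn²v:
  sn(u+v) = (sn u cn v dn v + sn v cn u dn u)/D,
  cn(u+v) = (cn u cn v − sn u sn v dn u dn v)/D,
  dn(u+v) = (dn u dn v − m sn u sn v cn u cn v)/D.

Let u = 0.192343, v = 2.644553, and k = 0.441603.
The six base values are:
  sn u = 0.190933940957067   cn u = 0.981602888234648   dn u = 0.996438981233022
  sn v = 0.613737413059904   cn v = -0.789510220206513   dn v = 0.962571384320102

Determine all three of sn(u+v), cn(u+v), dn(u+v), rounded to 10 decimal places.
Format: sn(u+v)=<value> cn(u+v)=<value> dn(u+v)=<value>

sn(u+v)=0.4564212005 cn(u+v)=-0.8897638382 dn(u+v)=0.9794767926

m = k² = 0.195013209609
D = 1 − m·sn²u·sn²v = 0.9973220929392658
sn(u+v) = (sn u·cn v·dn v + sn v·cn u·dn u)/D = 0.4551989468964955/0.9973220929392658 = 0.4564212004518543
cn(u+v) = (cn u·cn v − sn u·sn v·dn u·dn v)/D = -0.8873811333407303/0.9973220929392658 = -0.8897638382054467
dn(u+v) = (dn u·dn v − m·sn u·sn v·cn u·cn v)/D = 0.9768538448041162/0.9973220929392658 = 0.9794767926229064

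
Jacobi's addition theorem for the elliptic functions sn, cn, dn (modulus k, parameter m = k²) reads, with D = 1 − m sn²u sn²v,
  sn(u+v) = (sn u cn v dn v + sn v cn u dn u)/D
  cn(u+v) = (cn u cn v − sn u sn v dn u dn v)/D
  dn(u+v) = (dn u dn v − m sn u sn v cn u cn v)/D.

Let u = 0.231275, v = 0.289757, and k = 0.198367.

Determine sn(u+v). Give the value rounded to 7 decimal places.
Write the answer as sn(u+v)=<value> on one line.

sn(u+v)=0.4970136

sn u = 0.2291406416588423, cn u = 0.973393325609013, dn u = 0.9989664354657824
sn v = 0.285569033661139, cn v = 0.9583581413093141, dn v = 0.9983942427014152
m = k² = 0.039349466689
D = 1 − m·sn²u·sn²v = 0.9998315134163476
sn(u+v) = (sn u·cn v·dn v + sn v·cn u·dn u)/D = 0.4969298674717834/0.9998315134163476 = 0.4970136075965561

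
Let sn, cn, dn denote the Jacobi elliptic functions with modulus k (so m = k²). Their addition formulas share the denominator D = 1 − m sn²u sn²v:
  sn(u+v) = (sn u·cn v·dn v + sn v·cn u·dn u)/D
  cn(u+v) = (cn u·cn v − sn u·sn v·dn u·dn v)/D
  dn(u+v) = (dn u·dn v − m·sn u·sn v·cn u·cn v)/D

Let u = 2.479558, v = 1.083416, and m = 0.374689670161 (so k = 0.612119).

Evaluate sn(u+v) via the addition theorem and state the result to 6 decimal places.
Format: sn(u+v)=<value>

sn(u+v)=-0.042230

sn u = 0.8331291350382794, cn u = -0.5530785155385883, dn u = 0.8601897132971657
sn v = 0.8525944401160035, cn v = 0.5225731725636885, dn v = 0.8530132498258665
m = k² = 0.374689670161
D = 1 − m·sn²u·sn²v = 0.8109479647314843
sn(u+v) = (sn u·cn v·dn v + sn v·cn u·dn u)/D = -0.0342467171367838/0.8109479647314843 = -0.04223047424272573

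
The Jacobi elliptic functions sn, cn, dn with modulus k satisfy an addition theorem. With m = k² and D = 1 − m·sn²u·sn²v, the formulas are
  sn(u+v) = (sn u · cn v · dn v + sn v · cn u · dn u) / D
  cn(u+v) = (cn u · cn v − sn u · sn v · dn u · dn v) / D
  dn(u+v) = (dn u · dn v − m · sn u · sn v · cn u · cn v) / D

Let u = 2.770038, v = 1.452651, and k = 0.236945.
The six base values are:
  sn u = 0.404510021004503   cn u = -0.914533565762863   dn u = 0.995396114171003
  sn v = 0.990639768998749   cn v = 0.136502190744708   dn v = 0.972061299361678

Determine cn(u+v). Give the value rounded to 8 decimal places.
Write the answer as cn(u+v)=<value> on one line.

cn(u+v)=-0.51723358

m = k² = 0.056142933025
D = 1 − m·sn²u·sn²v = 0.9909845961797106
cn(u+v) = (cn u·cn v − sn u·sn v·dn u·dn v)/D = -0.5125705066210707/0.9909845961797106 = -0.5172335761797436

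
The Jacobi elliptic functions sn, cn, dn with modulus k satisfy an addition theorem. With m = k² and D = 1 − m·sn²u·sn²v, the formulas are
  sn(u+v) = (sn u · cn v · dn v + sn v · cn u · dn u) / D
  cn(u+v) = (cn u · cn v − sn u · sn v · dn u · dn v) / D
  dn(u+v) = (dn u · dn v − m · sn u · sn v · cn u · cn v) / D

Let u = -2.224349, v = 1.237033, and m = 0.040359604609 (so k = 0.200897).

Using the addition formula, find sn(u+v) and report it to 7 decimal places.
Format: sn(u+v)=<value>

sn u = -0.8104255576963694, cn u = -0.5858416299927214, dn u = 0.9866570995313151
sn v = 0.9417084606794798, cn v = 0.3364300448602721, dn v = 0.9819411918770993
m = k² = 0.040359604609
D = 1 − m·sn²u·sn²v = 0.9764925184114445
sn(u+v) = (sn u·cn v·dn v + sn v·cn u·dn u)/D = -0.8120585933629603/0.9764925184114445 = -0.8316075935574141

sn(u+v)=-0.8316076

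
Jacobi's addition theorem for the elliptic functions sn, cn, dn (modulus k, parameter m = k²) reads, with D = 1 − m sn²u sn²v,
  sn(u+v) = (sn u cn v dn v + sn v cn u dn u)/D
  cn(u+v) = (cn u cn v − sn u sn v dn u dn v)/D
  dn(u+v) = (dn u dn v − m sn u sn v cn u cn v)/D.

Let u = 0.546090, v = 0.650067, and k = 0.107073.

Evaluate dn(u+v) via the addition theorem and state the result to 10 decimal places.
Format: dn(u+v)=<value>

dn(u+v)=0.9950325614

sn u = 0.5190993819594317, cn u = 0.8547138887659051, dn u = 0.9984541520427168
sn v = 0.604855810912442, cn v = 0.7963350099081744, dn v = 0.9979006261964533
m = k² = 0.011464627329
D = 1 − m·sn²u·sn²v = 0.9988697755963308
dn(u+v) = (dn u·dn v − m·sn u·sn v·cn u·cn v)/D = 0.9939079513568638/0.9988697755963308 = 0.9950325614402491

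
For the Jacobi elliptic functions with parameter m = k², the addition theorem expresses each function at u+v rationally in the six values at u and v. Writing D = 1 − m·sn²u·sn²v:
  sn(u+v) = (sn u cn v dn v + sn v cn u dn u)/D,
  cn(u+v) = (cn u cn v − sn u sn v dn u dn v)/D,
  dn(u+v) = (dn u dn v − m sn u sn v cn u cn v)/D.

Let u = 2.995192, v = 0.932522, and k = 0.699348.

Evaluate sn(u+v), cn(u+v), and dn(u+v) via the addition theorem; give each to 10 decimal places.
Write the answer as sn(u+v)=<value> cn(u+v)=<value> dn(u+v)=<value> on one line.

sn(u+v)=-0.2345488291 cn(u+v)=-0.9721043394 dn(u+v)=0.9864551422

sn u = 0.6210322031155335, cn u = -0.7837850487815309, dn u = 0.9007597887226125
sn v = 0.7691040847329784, cn v = 0.6391235458399632, dn v = 0.8430268995417053
m = k² = 0.489087625104
D = 1 − m·sn²u·sn²v = 0.8884203096739638
sn(u+v) = (sn u·cn v·dn v + sn v·cn u·dn u)/D = -0.2083779433714931/0.8884203096739638 = -0.2345488290873996
cn(u+v) = (cn u·cn v − sn u·sn v·dn u·dn v)/D = -0.8636372382878407/0.8884203096739638 = -0.9721043394480501
dn(u+v) = (dn u·dn v − m·sn u·sn v·cn u·cn v)/D = 0.876386782897604/0.8884203096739638 = 0.9864551421828978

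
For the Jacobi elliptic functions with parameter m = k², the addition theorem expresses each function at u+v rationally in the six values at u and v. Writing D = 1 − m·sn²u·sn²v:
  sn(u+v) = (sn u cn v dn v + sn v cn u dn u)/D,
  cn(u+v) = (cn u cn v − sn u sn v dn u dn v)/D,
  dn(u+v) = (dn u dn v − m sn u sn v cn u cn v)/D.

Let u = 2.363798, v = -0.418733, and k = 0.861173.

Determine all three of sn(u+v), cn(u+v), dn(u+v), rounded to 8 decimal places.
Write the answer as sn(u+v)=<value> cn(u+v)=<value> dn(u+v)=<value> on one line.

sn(u+v)=0.99495805 cn(u+v)=0.10029202 dn(u+v)=0.51559735

sn u = 0.9935599879195391, cn u = -0.1133073272358203, dn u = 0.517592867185656
sn v = -0.3986274492668025, cn v = 0.9171129465289664, dn v = 0.9392304833267405
m = k² = 0.741618935929
D = 1 − m·sn²u·sn²v = 0.8836668738947021
sn(u+v) = (sn u·cn v·dn v + sn v·cn u·dn u)/D = 0.8792114652993251/0.8836668738947021 = 0.9949580450201329
cn(u+v) = (cn u·cn v − sn u·sn v·dn u·dn v)/D = 0.0886247330323141/0.8836668738947021 = 0.1002920168792868
dn(u+v) = (dn u·dn v − m·sn u·sn v·cn u·cn v)/D = 0.4556163005139093/0.8836668738947021 = 0.5155973523210294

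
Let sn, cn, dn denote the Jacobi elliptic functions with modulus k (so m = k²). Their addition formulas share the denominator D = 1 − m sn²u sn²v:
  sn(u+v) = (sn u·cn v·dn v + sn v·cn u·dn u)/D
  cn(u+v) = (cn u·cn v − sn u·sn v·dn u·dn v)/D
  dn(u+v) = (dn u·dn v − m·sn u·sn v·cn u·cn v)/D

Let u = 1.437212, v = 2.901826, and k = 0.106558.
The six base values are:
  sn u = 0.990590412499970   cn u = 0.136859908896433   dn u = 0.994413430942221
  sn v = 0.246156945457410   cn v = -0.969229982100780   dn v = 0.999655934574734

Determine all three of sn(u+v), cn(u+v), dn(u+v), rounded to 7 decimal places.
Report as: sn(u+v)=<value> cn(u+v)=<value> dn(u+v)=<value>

sn(u+v)=-0.9269046 cn(u+v)=-0.3752971 dn(u+v)=0.9951104

m = k² = 0.011354607364
D = 1 − m·sn²u·sn²v = 0.9993248744406942
sn(u+v) = (sn u·cn v·dn v + sn v·cn u·dn u)/D = -0.9262787760371042/0.9993248744406942 = -0.9269045529918659
cn(u+v) = (cn u·cn v − sn u·sn v·dn u·dn v)/D = -0.3750437757637279/0.9993248744406942 = -0.3752971484609885
dn(u+v) = (dn u·dn v − m·sn u·sn v·cn u·cn v)/D = 0.9944385542519027/0.9993248744406942 = 0.9951103787028955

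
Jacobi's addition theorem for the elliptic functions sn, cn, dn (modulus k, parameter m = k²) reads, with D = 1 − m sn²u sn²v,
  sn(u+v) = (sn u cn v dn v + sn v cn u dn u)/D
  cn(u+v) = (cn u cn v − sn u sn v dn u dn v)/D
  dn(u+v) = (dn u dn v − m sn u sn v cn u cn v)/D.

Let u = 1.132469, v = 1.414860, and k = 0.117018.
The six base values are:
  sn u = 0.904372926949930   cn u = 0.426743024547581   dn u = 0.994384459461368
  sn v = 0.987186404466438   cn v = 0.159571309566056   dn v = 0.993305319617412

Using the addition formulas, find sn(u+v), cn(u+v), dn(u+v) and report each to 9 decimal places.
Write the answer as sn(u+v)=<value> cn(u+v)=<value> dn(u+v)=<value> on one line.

m = k² = 0.013693212324
D = 1 − m·sn²u·sn²v = 0.9890856273097498
sn(u+v) = (sn u·cn v·dn v + sn v·cn u·dn u)/D = 0.562255075447451/0.9890856273097498 = 0.5684594537853605
cn(u+v) = (cn u·cn v − sn u·sn v·dn u·dn v)/D = -0.8137319019703618/0.9890856273097498 = -0.8227112794912013
dn(u+v) = (dn u·dn v − m·sn u·sn v·cn u·cn v)/D = 0.9868948943007005/0.9890856273097498 = 0.9977850926668423

sn(u+v)=0.568459454 cn(u+v)=-0.822711279 dn(u+v)=0.997785093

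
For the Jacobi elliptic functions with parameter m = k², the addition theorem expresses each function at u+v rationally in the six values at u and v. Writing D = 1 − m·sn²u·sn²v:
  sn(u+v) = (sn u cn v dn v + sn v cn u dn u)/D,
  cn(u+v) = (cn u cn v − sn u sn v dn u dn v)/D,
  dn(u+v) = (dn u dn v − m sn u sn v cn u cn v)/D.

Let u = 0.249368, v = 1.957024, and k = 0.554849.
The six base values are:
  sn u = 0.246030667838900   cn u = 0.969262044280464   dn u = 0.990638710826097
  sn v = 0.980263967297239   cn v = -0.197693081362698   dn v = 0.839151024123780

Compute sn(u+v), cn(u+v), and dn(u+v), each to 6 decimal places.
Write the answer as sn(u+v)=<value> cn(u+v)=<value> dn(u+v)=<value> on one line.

sn(u+v)=0.916841 cn(u+v)=-0.399253 dn(u+v)=0.860939

m = k² = 0.307857412801
D = 1 − m·sn²u·sn²v = 0.9820933566241112
sn(u+v) = (sn u·cn v·dn v + sn v·cn u·dn u)/D = 0.9004230921859808/0.9820933566241112 = 0.9168406303868431
cn(u+v) = (cn u·cn v − sn u·sn v·dn u·dn v)/D = -0.3921040884554131/0.9820933566241112 = -0.3992533762810982
dn(u+v) = (dn u·dn v − m·sn u·sn v·cn u·cn v)/D = 0.8455225295220809/0.9820933566241112 = 0.8609390582057447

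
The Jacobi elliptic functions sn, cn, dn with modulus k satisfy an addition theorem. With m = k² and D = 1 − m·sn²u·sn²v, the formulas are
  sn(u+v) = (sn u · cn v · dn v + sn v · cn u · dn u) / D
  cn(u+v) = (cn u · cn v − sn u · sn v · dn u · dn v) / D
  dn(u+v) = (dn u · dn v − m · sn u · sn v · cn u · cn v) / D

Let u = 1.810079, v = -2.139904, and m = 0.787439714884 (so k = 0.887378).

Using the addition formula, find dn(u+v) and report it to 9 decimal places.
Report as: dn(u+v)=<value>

dn(u+v)=0.958958761

sn u = 0.980487298959559, cn u = 0.196582442194079, dn u = 0.4929407900289331
sn v = -0.9991436406910864, cn v = 0.04137614368886127, dn v = 0.4625022922172242
m = k² = 0.787439714884
D = 1 − m·sn²u·sn²v = 0.2442866113753214
dn(u+v) = (dn u·dn v − m·sn u·sn v·cn u·cn v)/D = 0.2342607861959007/0.2442866113753214 = 0.9589587610922442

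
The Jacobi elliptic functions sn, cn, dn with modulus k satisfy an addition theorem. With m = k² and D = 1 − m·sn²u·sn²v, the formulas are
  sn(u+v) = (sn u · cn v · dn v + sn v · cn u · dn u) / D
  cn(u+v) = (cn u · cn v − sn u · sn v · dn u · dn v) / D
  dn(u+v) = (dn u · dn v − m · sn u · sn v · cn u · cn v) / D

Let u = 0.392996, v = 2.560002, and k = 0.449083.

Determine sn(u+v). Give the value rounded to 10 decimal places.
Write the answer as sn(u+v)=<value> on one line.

sn(u+v)=0.3581756070

sn u = 0.3811321931147875, cn u = 0.9245205521628561, dn u = 0.9852432482767227
sn v = 0.6800220437982097, cn v = -0.7331916665841926, dn v = 0.9522285354103948
m = k² = 0.201675540889
D = 1 − m·sn²u·sn²v = 0.9864527707384534
sn(u+v) = (sn u·cn v·dn v + sn v·cn u·dn u)/D = 0.3533233199322745/0.9864527707384534 = 0.3581756069961449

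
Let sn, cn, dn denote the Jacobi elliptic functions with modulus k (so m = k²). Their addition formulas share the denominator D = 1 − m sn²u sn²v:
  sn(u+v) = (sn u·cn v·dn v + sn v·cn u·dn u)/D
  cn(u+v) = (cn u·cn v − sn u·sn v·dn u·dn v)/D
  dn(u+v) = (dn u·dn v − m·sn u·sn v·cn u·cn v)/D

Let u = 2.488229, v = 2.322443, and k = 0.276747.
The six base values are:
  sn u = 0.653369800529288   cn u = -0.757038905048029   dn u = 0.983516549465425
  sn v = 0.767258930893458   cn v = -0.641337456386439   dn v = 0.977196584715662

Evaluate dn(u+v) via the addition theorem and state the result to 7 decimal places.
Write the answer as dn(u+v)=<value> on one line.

m = k² = 0.076588902009
D = 1 − m·sn²u·sn²v = 0.9807527865706777
dn(u+v) = (dn u·dn v − m·sn u·sn v·cn u·cn v)/D = 0.9424479079761072/0.9807527865706777 = 0.960943390506686

dn(u+v)=0.9609434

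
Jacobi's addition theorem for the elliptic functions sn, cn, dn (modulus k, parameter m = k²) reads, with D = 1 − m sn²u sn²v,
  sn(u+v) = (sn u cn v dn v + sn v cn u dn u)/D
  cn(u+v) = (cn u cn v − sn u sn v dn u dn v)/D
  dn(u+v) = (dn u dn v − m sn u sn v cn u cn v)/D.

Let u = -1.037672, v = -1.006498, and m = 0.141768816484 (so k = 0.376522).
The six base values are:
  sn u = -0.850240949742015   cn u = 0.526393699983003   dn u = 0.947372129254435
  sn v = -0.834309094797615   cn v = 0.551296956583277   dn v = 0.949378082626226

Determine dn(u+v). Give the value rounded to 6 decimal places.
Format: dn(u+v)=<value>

dn(u+v)=0.937079

m = k² = 0.141768816484
D = 1 − m·sn²u·sn²v = 0.9286623653659762
dn(u+v) = (dn u·dn v − m·sn u·sn v·cn u·cn v)/D = 0.8702302569349068/0.9286623653659762 = 0.9370792759454165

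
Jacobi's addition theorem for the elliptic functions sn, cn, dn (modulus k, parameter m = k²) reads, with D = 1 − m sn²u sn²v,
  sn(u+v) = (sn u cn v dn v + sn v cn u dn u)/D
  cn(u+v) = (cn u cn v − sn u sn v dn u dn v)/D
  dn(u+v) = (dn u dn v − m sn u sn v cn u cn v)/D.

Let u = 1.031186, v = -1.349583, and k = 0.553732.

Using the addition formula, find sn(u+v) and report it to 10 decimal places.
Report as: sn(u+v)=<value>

sn(u+v)=-0.3115111640

sn u = 0.8338815807654428, cn u = 0.551943393166479, dn u = 0.8870117169712737
sn v = -0.9527338221437804, cn v = 0.3038062937848778, dn v = 0.8495182666825293
m = k² = 0.306619127824
D = 1 − m·sn²u·sn²v = 0.8064687186900579
sn(u+v) = (sn u·cn v·dn v + sn v·cn u·dn u)/D = -0.2512240092998418/0.8064687186900579 = -0.3115111640137802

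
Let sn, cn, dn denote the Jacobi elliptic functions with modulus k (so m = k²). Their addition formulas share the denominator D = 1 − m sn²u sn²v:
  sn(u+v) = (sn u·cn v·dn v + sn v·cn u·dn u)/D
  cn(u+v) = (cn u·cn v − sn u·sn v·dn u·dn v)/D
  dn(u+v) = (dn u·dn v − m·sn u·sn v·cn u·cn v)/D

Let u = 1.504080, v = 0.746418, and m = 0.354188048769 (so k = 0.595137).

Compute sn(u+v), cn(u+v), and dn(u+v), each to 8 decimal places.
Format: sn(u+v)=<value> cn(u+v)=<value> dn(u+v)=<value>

sn u = 0.9808714543096388, cn u = 0.1946565953685981, dn u = 0.8119313751329684
sn v = 0.662826155772594, cn v = 0.7487733216559769, dn v = 0.9189078024539223
m = k² = 0.354188048769
D = 1 − m·sn²u·sn²v = 0.8502877387963316
sn(u+v) = (sn u·cn v·dn v + sn v·cn u·dn u)/D = 0.7796503957221033/0.8502877387963316 = 0.9169253655542268
cn(u+v) = (cn u·cn v − sn u·sn v·dn u·dn v)/D = -0.3393147494550545/0.8502877387963316 = -0.3990587350293782
dn(u+v) = (dn u·dn v − m·sn u·sn v·cn u·cn v)/D = 0.7125267395763514/0.8502877387963316 = 0.8379830815683702

sn(u+v)=0.91692537 cn(u+v)=-0.39905874 dn(u+v)=0.83798308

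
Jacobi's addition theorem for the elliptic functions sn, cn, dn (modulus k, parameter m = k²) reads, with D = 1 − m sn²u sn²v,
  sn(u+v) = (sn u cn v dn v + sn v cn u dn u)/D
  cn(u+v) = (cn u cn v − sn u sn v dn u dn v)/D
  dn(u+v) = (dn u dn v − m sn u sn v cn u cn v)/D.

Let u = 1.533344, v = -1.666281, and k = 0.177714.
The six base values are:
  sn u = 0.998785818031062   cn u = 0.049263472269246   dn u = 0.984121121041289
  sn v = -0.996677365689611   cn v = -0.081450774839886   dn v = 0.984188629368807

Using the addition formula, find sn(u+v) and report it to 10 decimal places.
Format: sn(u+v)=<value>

sn(u+v)=-0.1325335833

m = k² = 0.031582265796
D = 1 − m·sn²u·sn²v = 0.9687033963628374
sn(u+v) = (sn u·cn v·dn v + sn v·cn u·dn u)/D = -0.1283857322500216/0.9687033963628374 = -0.1325335832743725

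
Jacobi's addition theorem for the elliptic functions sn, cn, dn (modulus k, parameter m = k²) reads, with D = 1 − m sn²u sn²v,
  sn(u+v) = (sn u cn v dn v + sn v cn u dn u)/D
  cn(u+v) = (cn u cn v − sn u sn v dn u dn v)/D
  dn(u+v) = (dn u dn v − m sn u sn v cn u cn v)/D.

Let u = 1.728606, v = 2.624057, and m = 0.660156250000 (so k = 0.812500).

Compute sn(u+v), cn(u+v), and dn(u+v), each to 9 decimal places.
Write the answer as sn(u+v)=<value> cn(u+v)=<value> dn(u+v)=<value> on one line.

sn(u+v)=-0.303575689 cn(u+v)=-0.952807326 dn(u+v)=0.969103291

sn u = 0.9852886131625972, cn u = 0.1708986505860296, dn u = 0.5992699756216714
sn v = 0.9338490806153519, cn v = -0.3576672960082625, dn v = 0.6513791744286775
m = k² = 0.66015625
D = 1 − m·sn²u·sn²v = 0.4411090748970505
sn(u+v) = (sn u·cn v·dn v + sn v·cn u·dn u)/D = -0.133909991354516/0.4411090748970505 = -0.3035756890419201
cn(u+v) = (cn u·cn v − sn u·sn v·dn u·dn v)/D = -0.4202919582527903/0.4411090748970505 = -0.9528073262851852
dn(u+v) = (dn u·dn v − m·sn u·sn v·cn u·cn v)/D = 0.4274802562476587/0.4411090748970505 = 0.9691032911699388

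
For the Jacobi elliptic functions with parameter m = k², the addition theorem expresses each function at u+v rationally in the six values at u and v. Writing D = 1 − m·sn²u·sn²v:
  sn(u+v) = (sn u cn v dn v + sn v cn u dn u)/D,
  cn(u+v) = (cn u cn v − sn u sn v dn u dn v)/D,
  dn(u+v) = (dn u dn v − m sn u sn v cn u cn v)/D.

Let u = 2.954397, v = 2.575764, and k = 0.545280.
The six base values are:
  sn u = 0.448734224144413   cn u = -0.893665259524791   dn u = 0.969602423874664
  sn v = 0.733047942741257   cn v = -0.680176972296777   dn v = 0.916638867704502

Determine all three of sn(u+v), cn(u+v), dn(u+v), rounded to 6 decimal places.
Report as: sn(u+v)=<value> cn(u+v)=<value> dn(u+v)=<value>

m = k² = 0.2973302784
D = 1 − m·sn²u·sn²v = 0.9678276871423519
sn(u+v) = (sn u·cn v·dn v + sn v·cn u·dn u)/D = -0.9149613543676075/0.9678276871423519 = -0.9453762963417179
cn(u+v) = (cn u·cn v − sn u·sn v·dn u·dn v)/D = 0.31549350550068/0.9678276871423519 = 0.3259810704860275
dn(u+v) = (dn u·dn v − m·sn u·sn v·cn u·cn v)/D = 0.8293244943128497/0.9678276871423519 = 0.8568927148194608

sn(u+v)=-0.945376 cn(u+v)=0.325981 dn(u+v)=0.856893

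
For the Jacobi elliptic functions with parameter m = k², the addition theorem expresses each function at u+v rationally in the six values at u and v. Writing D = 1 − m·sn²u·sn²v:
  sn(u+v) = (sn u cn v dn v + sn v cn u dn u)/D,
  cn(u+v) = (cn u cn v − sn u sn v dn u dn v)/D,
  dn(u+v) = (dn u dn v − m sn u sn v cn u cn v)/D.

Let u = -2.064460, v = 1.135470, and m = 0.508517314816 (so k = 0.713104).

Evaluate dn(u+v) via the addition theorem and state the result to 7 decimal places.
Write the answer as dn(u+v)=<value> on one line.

sn u = -0.9898097029542447, cn u = -0.14239646041117, dn u = 0.7083740287676516
sn v = 0.8624555625232645, cn v = 0.5061327915405989, dn v = 0.7885111099321584
m = k² = 0.508517314816
D = 1 − m·sn²u·sn²v = 0.6294194565606423
dn(u+v) = (dn u·dn v − m·sn u·sn v·cn u·cn v)/D = 0.5272742291862832/0.6294194565606423 = 0.8377151733876886

dn(u+v)=0.8377152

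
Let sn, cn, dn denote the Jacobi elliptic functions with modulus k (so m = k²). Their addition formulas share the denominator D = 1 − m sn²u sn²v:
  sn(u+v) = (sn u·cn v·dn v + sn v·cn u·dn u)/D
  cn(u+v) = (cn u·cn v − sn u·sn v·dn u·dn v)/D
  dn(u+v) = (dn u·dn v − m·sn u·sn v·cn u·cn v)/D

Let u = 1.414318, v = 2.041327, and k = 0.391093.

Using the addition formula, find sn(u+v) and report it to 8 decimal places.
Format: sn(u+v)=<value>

sn(u+v)=-0.18118286

sn u = 0.9790853182592868, cn u = 0.20345009110126, dn u = 0.9237842373046107
sn v = 0.930888856210715, cn v = -0.3653025285742034, dn v = 0.9313738883216673
m = k² = 0.152953734649
D = 1 − m·sn²u·sn²v = 0.8729435184546251
sn(u+v) = (sn u·cn v·dn v + sn v·cn u·dn u)/D = -0.1581624032826622/0.8729435184546251 = -0.1811828599892208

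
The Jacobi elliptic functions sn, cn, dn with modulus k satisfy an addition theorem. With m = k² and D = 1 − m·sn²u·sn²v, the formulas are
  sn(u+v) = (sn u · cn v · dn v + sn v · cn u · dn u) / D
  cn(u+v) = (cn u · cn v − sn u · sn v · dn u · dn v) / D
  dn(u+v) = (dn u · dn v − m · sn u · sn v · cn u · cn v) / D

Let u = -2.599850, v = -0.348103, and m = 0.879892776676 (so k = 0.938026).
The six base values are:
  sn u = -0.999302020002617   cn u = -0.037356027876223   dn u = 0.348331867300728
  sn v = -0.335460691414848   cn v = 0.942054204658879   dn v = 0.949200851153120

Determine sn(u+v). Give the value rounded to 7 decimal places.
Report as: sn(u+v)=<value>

sn(u+v)=-0.9867820

m = k² = 0.879892776676
D = 1 − m·sn²u·sn²v = 0.901120432400365
sn(u+v) = (sn u·cn v·dn v + sn v·cn u·dn u)/D = -0.8892094066620111/0.901120432400365 = -0.9867819823964864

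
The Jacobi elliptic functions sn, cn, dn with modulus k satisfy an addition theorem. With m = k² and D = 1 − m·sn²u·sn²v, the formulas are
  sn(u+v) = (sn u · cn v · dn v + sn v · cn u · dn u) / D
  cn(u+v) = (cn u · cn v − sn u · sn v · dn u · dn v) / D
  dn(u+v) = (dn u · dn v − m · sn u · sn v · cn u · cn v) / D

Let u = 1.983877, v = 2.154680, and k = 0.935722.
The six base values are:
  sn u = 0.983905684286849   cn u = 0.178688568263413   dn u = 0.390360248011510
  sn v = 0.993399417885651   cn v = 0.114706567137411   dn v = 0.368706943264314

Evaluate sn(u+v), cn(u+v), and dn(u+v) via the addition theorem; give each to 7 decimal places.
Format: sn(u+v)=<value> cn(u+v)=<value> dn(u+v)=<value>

m = k² = 0.875575661284
D = 1 − m·sn²u·sn²v = 0.1635337504316379
sn(u+v) = (sn u·cn v·dn v + sn v·cn u·dn u)/D = 0.1109049331018105/0.1635337504316379 = 0.6781776410623699
cn(u+v) = (cn u·cn v − sn u·sn v·dn u·dn v)/D = -0.1201806279893734/0.1635337504316379 = -0.7348980114023165
dn(u+v) = (dn u·dn v − m·sn u·sn v·cn u·cn v)/D = 0.1263874629406447/0.1635337504316379 = 0.7728524699461257

sn(u+v)=0.6781776 cn(u+v)=-0.7348980 dn(u+v)=0.7728525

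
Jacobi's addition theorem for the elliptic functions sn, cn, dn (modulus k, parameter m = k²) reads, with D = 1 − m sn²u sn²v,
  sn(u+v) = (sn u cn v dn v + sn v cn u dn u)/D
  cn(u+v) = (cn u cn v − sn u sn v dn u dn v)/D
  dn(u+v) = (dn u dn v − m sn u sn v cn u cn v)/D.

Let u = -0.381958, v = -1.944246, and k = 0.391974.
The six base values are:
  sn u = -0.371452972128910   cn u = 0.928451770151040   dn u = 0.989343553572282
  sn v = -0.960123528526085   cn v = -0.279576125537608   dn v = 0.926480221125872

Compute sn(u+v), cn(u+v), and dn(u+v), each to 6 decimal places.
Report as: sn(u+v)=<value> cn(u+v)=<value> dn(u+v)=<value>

sn(u+v)=-0.801375 cn(u+v)=-0.598162 dn(u+v)=0.949384

m = k² = 0.153643616676
D = 1 − m·sn²u·sn²v = 0.9804576664322014
sn(u+v) = (sn u·cn v·dn v + sn v·cn u·dn u)/D = -0.7857145316355654/0.9804576664322014 = -0.8013752745640829
cn(u+v) = (cn u·cn v − sn u·sn v·dn u·dn v)/D = -0.5864724293966273/0.9804576664322014 = -0.5981619089488571
dn(u+v) = (dn u·dn v − m·sn u·sn v·cn u·cn v)/D = 0.9308306827093292/0.9804576664322014 = 0.9493838587611229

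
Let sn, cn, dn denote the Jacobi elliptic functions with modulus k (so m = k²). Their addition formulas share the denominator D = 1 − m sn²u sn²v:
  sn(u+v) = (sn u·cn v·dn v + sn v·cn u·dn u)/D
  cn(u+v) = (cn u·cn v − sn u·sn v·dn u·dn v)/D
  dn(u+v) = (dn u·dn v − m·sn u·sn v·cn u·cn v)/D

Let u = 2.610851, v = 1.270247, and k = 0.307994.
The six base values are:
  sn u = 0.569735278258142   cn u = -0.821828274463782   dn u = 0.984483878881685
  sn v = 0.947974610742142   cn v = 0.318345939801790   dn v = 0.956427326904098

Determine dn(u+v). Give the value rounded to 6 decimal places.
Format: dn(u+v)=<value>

dn(u+v)=0.982169

m = k² = 0.094860304036
D = 1 − m·sn²u·sn²v = 0.9723290449960713
dn(u+v) = (dn u·dn v − m·sn u·sn v·cn u·cn v)/D = 0.9549912940746327/0.9723290449960713 = 0.9821688439621706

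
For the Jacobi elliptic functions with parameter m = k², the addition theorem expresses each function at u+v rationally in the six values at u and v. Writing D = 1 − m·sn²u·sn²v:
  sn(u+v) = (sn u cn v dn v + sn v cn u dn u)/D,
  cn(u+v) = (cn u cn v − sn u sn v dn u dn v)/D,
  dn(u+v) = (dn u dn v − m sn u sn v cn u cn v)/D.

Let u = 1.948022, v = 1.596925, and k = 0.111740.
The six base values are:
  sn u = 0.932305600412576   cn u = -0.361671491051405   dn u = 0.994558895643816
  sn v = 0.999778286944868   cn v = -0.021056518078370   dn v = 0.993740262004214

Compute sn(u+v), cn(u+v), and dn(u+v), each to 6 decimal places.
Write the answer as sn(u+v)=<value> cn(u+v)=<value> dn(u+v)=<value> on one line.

sn(u+v)=-0.383290 cn(u+v)=-0.923628 dn(u+v)=0.999082

m = k² = 0.0124858276
D = 1 − m·sn²u·sn²v = 0.9891522086983462
sn(u+v) = (sn u·cn v·dn v + sn v·cn u·dn u)/D = -0.379132071868301/0.9891522086983462 = -0.3832899209386711
cn(u+v) = (cn u·cn v − sn u·sn v·dn u·dn v)/D = -0.9136087587439528/0.9891522086983462 = -0.9236280834333846
dn(u+v) = (dn u·dn v − m·sn u·sn v·cn u·cn v)/D = 0.9882445876556009/0.9891522086983462 = 0.9990824252983879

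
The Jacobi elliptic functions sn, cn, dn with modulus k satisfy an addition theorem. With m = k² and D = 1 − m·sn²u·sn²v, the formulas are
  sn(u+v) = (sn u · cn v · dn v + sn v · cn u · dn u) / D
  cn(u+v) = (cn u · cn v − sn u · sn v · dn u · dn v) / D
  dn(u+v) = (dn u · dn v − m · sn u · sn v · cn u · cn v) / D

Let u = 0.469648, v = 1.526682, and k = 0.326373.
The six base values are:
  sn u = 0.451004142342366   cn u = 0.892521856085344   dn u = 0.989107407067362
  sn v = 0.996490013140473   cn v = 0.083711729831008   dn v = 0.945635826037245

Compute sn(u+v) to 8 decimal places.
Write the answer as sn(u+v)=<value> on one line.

m = k² = 0.106519335129
D = 1 − m·sn²u·sn²v = 0.9784852943059328
sn(u+v) = (sn u·cn v·dn v + sn v·cn u·dn u)/D = 0.9154032160747187/0.9784852943059328 = 0.935530887793301

sn(u+v)=0.93553089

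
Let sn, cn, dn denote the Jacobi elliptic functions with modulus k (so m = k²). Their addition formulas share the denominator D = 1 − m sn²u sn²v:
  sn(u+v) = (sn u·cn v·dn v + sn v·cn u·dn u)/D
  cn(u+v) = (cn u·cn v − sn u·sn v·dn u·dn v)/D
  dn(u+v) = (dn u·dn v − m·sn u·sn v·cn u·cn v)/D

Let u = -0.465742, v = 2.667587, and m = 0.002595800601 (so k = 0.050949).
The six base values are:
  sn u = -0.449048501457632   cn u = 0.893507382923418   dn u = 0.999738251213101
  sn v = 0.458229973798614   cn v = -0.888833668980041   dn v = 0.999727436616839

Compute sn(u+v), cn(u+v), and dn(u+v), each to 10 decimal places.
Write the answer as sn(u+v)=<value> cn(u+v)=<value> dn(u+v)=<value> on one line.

sn(u+v)=0.8084341879 cn(u+v)=-0.5885865815 dn(u+v)=0.9991513766

m = k² = 0.002595800601
D = 1 − m·sn²u·sn²v = 0.9998900931352156
sn(u+v) = (sn u·cn v·dn v + sn v·cn u·dn u)/D = 0.8083453354055784/0.9998900931352156 = 0.808434187872552
cn(u+v) = (cn u·cn v − sn u·sn v·dn u·dn v)/D = -0.5885218917576415/0.9998900931352156 = -0.5885865814634643
dn(u+v) = (dn u·dn v − m·sn u·sn v·cn u·cn v)/D = 0.999041563028835/0.9998900931352156 = 0.9991513766240847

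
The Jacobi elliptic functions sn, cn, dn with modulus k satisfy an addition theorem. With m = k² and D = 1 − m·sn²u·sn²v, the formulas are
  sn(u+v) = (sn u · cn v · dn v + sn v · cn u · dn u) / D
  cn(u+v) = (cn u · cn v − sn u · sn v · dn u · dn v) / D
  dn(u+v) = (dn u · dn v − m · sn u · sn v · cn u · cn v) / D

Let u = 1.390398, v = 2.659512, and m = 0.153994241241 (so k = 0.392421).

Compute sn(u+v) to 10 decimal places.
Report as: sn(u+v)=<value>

sn(u+v)=-0.6925614902

sn u = 0.974277400155307, cn u = 0.2253520524570738, dn u = 0.9240271276488409
sn v = 0.5722591648393259, cn v = -0.8200728310689223, dn v = 0.9744587630645095
m = k² = 0.153994241241
D = 1 − m·sn²u·sn²v = 0.9521309012636391
sn(u+v) = (sn u·cn v·dn v + sn v·cn u·dn u)/D = -0.6594091958802478/0.9521309012636391 = -0.6925614902374242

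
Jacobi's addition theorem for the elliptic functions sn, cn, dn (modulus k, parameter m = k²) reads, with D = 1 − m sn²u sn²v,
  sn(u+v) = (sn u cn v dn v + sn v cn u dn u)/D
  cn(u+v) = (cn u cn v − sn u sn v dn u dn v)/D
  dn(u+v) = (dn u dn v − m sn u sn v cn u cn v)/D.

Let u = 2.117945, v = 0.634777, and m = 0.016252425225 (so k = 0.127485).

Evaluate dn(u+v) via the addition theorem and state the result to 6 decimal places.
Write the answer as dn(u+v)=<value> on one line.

dn(u+v)=0.998758

sn u = 0.8594024676036062, cn u = -0.511299715115149, dn u = 0.9939800823073677
sn v = 0.5924833582161309, cn v = 0.8055826898816383, dn v = 0.997143322220423
m = k² = 0.016252425225
D = 1 − m·sn²u·sn²v = 0.9957862993238234
dn(u+v) = (dn u·dn v − m·sn u·sn v·cn u·cn v)/D = 0.9945492059350726/0.9957862993238234 = 0.9987576718121239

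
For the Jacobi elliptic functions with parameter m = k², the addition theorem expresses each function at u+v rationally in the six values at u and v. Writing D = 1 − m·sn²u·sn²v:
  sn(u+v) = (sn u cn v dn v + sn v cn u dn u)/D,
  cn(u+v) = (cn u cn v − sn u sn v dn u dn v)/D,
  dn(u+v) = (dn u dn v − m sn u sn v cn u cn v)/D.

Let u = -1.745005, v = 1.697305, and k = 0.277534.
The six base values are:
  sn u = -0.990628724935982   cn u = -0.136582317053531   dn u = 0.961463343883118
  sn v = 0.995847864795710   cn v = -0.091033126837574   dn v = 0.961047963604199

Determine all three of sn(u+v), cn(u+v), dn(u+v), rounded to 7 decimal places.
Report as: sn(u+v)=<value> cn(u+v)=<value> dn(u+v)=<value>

sn(u+v)=-0.0476805 cn(u+v)=0.9988626 dn(u+v)=0.9999124

m = k² = 0.077025121156
D = 1 − m·sn²u·sn²v = 0.9250381636436631
sn(u+v) = (sn u·cn v·dn v + sn v·cn u·dn u)/D = -0.04410630293711429/0.9250381636436631 = -0.04768052245907621
cn(u+v) = (cn u·cn v − sn u·sn v·dn u·dn v)/D = 0.923986059547686/0.9250381636436631 = 0.9988626370918223
dn(u+v) = (dn u·dn v − m·sn u·sn v·cn u·cn v)/D = 0.9249571677372811/0.9250381636436631 = 0.9999124404704958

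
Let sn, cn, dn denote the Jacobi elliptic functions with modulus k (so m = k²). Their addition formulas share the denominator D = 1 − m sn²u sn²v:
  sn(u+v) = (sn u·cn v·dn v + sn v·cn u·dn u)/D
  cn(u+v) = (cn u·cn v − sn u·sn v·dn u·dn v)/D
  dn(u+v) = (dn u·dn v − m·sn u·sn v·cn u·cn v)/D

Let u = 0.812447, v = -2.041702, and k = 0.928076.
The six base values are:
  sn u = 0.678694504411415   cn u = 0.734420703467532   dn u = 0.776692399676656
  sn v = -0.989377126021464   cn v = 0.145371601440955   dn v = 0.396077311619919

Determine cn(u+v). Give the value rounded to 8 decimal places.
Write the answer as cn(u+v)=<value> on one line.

cn(u+v)=0.51228702

m = k² = 0.861325061776
D = 1 − m·sn²u·sn²v = 0.6116355398824886
cn(u+v) = (cn u·cn v − sn u·sn v·dn u·dn v)/D = 0.3133329479817558/0.6116355398824886 = 0.5122870198843503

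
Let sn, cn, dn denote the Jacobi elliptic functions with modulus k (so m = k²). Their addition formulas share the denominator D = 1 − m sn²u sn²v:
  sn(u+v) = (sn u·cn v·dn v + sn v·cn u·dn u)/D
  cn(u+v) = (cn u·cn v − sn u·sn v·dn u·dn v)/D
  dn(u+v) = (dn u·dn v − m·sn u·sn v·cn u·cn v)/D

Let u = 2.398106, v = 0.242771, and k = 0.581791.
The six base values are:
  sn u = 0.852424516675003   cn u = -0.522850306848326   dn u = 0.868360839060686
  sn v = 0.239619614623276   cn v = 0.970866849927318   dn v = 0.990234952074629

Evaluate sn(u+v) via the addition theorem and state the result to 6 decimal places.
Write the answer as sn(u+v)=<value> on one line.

m = k² = 0.338480767681
D = 1 − m·sn²u·sn²v = 0.9858781825855184
sn(u+v) = (sn u·cn v·dn v + sn v·cn u·dn u)/D = 0.7107164905349056/0.9858781825855184 = 0.7208968644290448

sn(u+v)=0.720897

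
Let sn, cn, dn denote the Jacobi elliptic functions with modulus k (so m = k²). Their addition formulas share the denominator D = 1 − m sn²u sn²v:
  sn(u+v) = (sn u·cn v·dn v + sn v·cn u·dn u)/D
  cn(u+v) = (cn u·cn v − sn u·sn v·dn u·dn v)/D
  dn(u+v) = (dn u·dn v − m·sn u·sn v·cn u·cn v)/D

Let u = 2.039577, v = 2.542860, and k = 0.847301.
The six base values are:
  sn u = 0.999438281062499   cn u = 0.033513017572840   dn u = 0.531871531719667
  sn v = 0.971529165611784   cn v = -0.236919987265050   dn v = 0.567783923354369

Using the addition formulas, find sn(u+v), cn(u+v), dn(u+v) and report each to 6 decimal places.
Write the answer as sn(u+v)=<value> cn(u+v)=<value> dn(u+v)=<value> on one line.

sn(u+v)=-0.362465 cn(u+v)=-0.931998 dn(u+v)=0.951672

m = k² = 0.717918984601
D = 1 − m·sn²u·sn²v = 0.3231396353751125
sn(u+v) = (sn u·cn v·dn v + sn v·cn u·dn u)/D = -0.1171266596332322/0.3231396353751125 = -0.3624645410559656
cn(u+v) = (cn u·cn v − sn u·sn v·dn u·dn v)/D = -0.3011653525117417/0.3231396353751125 = -0.9319975624845208
dn(u+v) = (dn u·dn v − m·sn u·sn v·cn u·cn v)/D = 0.3075229121800357/0.3231396353751125 = 0.9516719043860146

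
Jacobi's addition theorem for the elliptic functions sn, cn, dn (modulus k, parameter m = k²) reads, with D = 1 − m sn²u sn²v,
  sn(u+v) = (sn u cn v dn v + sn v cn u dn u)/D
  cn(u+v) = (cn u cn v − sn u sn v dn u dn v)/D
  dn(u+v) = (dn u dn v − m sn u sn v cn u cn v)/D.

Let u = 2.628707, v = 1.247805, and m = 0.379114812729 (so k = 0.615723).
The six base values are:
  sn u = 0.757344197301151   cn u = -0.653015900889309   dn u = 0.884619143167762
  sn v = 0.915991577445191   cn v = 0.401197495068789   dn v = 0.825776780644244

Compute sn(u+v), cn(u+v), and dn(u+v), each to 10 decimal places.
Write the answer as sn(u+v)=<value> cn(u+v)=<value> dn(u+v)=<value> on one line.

sn(u+v)=-0.3403252054 cn(u+v)=-0.9403077978 dn(u+v)=0.9777987780

m = k² = 0.379114812729
D = 1 − m·sn²u·sn²v = 0.8175514909829699
sn(u+v) = (sn u·cn v·dn v + sn v·cn u·dn u)/D = -0.2782333790934671/0.8175514909829699 = -0.340325205399525
cn(u+v) = (cn u·cn v − sn u·sn v·dn u·dn v)/D = -0.7687500420596464/0.8175514909829699 = -0.9403077977820726
dn(u+v) = (dn u·dn v − m·sn u·sn v·cn u·cn v)/D = 0.7994008488228456/0.8175514909829699 = 0.9777987779848568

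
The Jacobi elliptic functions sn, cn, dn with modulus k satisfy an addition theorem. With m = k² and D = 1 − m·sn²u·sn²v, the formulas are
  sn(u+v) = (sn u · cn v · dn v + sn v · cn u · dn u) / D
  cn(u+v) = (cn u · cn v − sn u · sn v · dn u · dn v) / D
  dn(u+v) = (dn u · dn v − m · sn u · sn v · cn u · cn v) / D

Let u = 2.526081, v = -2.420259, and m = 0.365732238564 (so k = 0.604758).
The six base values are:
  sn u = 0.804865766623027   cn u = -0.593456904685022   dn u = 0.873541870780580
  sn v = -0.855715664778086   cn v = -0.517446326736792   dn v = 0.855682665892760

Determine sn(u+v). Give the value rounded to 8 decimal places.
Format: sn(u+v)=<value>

m = k² = 0.365732238564
D = 1 − m·sn²u·sn²v = 0.826512127751802
sn(u+v) = (sn u·cn v·dn v + sn v·cn u·dn u)/D = 0.08724079457145775/0.826512127751802 = 0.1055529515444155

sn(u+v)=0.10555295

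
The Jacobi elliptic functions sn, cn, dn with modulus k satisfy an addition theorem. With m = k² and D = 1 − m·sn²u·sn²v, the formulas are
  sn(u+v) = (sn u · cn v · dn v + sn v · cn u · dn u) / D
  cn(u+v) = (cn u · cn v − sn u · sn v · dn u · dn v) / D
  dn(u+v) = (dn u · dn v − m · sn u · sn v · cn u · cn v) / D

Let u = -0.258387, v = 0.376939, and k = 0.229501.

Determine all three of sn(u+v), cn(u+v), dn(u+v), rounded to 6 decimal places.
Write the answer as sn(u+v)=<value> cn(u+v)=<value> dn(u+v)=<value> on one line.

sn u = -0.2553769857113234, cn u = 0.9668415563932896, dn u = 0.9982809990420262
sn v = 0.3676513126039652, cn v = 0.929963715604314, dn v = 0.996433957967659
m = k² = 0.052670709001
D = 1 − m·sn²u·sn²v = 0.9995356933335528
sn(u+v) = (sn u·cn v·dn v + sn v·cn u·dn u)/D = 0.1182051037873535/0.9995356933335528 = 0.118260012699624
cn(u+v) = (cn u·cn v − sn u·sn v·dn u·dn v)/D = 0.9925216147200055/0.9995356933335528 = 0.9929826631901912
dn(u+v) = (dn u·dn v − m·sn u·sn v·cn u·cn v)/D = 0.9991674852500554/0.9995356933335528 = 0.9996316208756194

sn(u+v)=0.118260 cn(u+v)=0.992983 dn(u+v)=0.999632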